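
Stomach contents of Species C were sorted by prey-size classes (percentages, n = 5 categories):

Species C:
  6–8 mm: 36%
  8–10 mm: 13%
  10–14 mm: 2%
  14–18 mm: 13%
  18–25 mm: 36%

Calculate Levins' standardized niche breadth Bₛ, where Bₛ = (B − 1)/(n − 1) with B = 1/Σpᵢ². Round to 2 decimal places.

0.60

Convert percentages to proportions (divide by 100).
Σpᵢ² = 0.36² + 0.13² + 0.02² + 0.13² + 0.36² = 0.1296 + 0.0169 + 0.0004 + 0.0169 + 0.1296 = 0.2934
B = 1 / 0.2934 = 3.4083
Bₛ = (B − 1)/(n − 1) = (3.4083 − 1)/(5 − 1) = 2.4083/4 = 0.6021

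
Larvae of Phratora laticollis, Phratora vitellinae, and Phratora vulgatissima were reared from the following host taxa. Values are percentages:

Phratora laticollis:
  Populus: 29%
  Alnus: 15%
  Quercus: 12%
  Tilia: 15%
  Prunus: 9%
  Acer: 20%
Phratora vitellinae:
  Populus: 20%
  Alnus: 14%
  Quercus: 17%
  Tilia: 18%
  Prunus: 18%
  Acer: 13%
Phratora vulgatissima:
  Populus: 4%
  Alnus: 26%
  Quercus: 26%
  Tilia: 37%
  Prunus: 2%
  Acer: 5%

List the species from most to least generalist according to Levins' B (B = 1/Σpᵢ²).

Convert percentages to proportions (divide by 100).
Σp_latiᵢ² = 0.29² + 0.15² + 0.12² + 0.15² + 0.09² + 0.20² = 0.0841 + 0.0225 + 0.0144 + 0.0225 + 0.0081 + 0.0400 = 0.1916
B_lati = 1 / 0.1916 = 5.2192
Σp_viteᵢ² = 0.20² + 0.14² + 0.17² + 0.18² + 0.18² + 0.13² = 0.0400 + 0.0196 + 0.0289 + 0.0324 + 0.0324 + 0.0169 = 0.1702
B_vite = 1 / 0.1702 = 5.8754
Σp_vulgᵢ² = 0.04² + 0.26² + 0.26² + 0.37² + 0.02² + 0.05² = 0.0016 + 0.0676 + 0.0676 + 0.1369 + 0.0004 + 0.0025 = 0.2766
B_vulg = 1 / 0.2766 = 3.6153
Ranking by B (broadest → narrowest): Phratora vitellinae (5.88) > Phratora laticollis (5.22) > Phratora vulgatissima (3.62)

Phratora vitellinae > Phratora laticollis > Phratora vulgatissima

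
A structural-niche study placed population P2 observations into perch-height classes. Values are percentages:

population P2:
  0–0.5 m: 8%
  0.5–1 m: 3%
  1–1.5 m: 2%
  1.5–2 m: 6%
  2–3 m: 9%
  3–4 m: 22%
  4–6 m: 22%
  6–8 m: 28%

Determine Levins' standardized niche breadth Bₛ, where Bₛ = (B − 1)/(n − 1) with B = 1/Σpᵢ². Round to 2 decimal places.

0.59

Convert percentages to proportions (divide by 100).
Σpᵢ² = 0.08² + 0.03² + 0.02² + 0.06² + 0.09² + 0.22² + 0.22² + 0.28² = 0.0064 + 0.0009 + 0.0004 + 0.0036 + 0.0081 + 0.0484 + 0.0484 + 0.0784 = 0.1946
B = 1 / 0.1946 = 5.1387
Bₛ = (B − 1)/(n − 1) = (5.1387 − 1)/(8 − 1) = 4.1387/7 = 0.5912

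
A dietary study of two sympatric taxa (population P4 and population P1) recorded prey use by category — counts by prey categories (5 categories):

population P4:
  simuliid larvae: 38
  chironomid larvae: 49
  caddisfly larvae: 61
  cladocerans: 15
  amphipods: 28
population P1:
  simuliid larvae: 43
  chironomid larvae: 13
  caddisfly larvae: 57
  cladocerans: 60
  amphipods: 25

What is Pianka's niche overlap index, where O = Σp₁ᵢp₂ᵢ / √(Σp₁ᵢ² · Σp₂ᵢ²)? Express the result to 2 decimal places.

0.81

Proportions for population P4 (n=191): 38/191=0.1990, 49/191=0.2565, 61/191=0.3194, 15/191=0.0785, 28/191=0.1466
Proportions for population P1 (n=198): 43/198=0.2172, 13/198=0.0657, 57/198=0.2879, 60/198=0.3030, 25/198=0.1263
Σ p₁ᵢp₂ᵢ = 0.043223 + 0.016852 + 0.091955 + 0.023786 + 0.018516 = 0.194332
Σp_1ᵢ² = 0.1990² + 0.2565² + 0.3194² + 0.0785² + 0.1466² = 0.039601 + 0.065792 + 0.102016 + 0.006162 + 0.021492 = 0.235063
Σp_2ᵢ² = 0.2172² + 0.0657² + 0.2879² + 0.3030² + 0.1263² = 0.047176 + 0.004316 + 0.082886 + 0.091809 + 0.015952 = 0.242139
O = 0.194332 / √(0.235063 × 0.242139) = 0.194332 / 0.2385748 = 0.8146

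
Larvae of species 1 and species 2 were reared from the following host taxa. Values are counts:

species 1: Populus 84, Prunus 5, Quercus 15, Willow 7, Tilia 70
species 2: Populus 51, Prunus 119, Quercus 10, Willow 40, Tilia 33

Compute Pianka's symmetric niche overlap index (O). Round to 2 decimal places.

0.49

Proportions for species 1 (n=181): 84/181=0.4641, 5/181=0.0276, 15/181=0.0829, 7/181=0.0387, 70/181=0.3867
Proportions for species 2 (n=253): 51/253=0.2016, 119/253=0.4704, 10/253=0.0395, 40/253=0.1581, 33/253=0.1304
Σ p₁ᵢp₂ᵢ = 0.093563 + 0.012983 + 0.003275 + 0.006118 + 0.050426 = 0.166365
Σp_1ᵢ² = 0.4641² + 0.0276² + 0.0829² + 0.0387² + 0.3867² = 0.215389 + 0.000762 + 0.006872 + 0.001498 + 0.149537 = 0.374058
Σp_2ᵢ² = 0.2016² + 0.4704² + 0.0395² + 0.1581² + 0.1304² = 0.040643 + 0.221276 + 0.001560 + 0.024996 + 0.017004 = 0.305479
O = 0.166365 / √(0.374058 × 0.305479) = 0.166365 / 0.3380338 = 0.4922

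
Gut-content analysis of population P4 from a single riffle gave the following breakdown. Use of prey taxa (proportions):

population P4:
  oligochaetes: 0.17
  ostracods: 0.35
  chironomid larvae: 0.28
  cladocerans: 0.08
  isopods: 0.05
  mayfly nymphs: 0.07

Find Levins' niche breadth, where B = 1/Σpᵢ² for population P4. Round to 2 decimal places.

Σpᵢ² = 0.17² + 0.35² + 0.28² + 0.08² + 0.05² + 0.07² = 0.0289 + 0.1225 + 0.0784 + 0.0064 + 0.0025 + 0.0049 = 0.2436
B = 1 / 0.2436 = 4.1051

4.11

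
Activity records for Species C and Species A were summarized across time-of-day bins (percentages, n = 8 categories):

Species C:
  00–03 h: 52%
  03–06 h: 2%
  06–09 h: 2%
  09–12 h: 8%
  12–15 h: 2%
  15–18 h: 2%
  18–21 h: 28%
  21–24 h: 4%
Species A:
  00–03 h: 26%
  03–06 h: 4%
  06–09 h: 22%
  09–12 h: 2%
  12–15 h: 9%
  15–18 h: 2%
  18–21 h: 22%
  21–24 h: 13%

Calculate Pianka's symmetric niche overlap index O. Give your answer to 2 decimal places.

Convert percentages to proportions (divide by 100).
Σ p₁ᵢp₂ᵢ = 0.1352 + 0.0008 + 0.0044 + 0.0016 + 0.0018 + 0.0004 + 0.0616 + 0.0052 = 0.2110
Σp_1ᵢ² = 0.52² + 0.02² + 0.02² + 0.08² + 0.02² + 0.02² + 0.28² + 0.04² = 0.2704 + 0.0004 + 0.0004 + 0.0064 + 0.0004 + 0.0004 + 0.0784 + 0.0016 = 0.3584
Σp_2ᵢ² = 0.26² + 0.04² + 0.22² + 0.02² + 0.09² + 0.02² + 0.22² + 0.13² = 0.0676 + 0.0016 + 0.0484 + 0.0004 + 0.0081 + 0.0004 + 0.0484 + 0.0169 = 0.1918
O = 0.2110 / √(0.3584 × 0.1918) = 0.2110 / 0.26219 = 0.8048

0.80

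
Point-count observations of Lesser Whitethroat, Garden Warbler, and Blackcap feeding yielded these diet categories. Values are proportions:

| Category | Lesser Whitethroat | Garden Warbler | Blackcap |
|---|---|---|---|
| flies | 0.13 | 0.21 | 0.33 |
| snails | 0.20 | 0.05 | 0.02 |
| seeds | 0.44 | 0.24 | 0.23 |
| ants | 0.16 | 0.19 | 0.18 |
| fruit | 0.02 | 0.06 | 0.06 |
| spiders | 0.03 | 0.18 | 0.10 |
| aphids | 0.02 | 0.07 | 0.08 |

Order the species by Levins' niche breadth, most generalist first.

Σp_Whitᵢ² = 0.13² + 0.20² + 0.44² + 0.16² + 0.02² + 0.03² + 0.02² = 0.0169 + 0.0400 + 0.1936 + 0.0256 + 0.0004 + 0.0009 + 0.0004 = 0.2778
B_Whit = 1 / 0.2778 = 3.5997
Σp_Warbᵢ² = 0.21² + 0.05² + 0.24² + 0.19² + 0.06² + 0.18² + 0.07² = 0.0441 + 0.0025 + 0.0576 + 0.0361 + 0.0036 + 0.0324 + 0.0049 = 0.1812
B_Warb = 1 / 0.1812 = 5.5188
Σp_Blacᵢ² = 0.33² + 0.02² + 0.23² + 0.18² + 0.06² + 0.10² + 0.08² = 0.1089 + 0.0004 + 0.0529 + 0.0324 + 0.0036 + 0.0100 + 0.0064 = 0.2146
B_Blac = 1 / 0.2146 = 4.6598
Ranking by B (broadest → narrowest): Garden Warbler (5.52) > Blackcap (4.66) > Lesser Whitethroat (3.60)

Garden Warbler > Blackcap > Lesser Whitethroat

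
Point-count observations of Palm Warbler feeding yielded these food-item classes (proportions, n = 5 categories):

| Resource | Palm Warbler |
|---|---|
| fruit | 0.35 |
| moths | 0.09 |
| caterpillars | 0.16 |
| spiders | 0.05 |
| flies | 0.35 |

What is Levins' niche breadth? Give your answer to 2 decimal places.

Σpᵢ² = 0.35² + 0.09² + 0.16² + 0.05² + 0.35² = 0.1225 + 0.0081 + 0.0256 + 0.0025 + 0.1225 = 0.2812
B = 1 / 0.2812 = 3.5562

3.56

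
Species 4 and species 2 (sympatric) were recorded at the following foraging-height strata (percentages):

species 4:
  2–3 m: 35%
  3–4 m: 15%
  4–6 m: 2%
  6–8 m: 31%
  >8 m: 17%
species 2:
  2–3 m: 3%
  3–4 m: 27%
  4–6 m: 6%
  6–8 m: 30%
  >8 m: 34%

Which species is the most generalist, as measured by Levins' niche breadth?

species 4

Convert percentages to proportions (divide by 100).
Σp_4ᵢ² = 0.35² + 0.15² + 0.02² + 0.31² + 0.17² = 0.1225 + 0.0225 + 0.0004 + 0.0961 + 0.0289 = 0.2704
B_4 = 1 / 0.2704 = 3.6982
Σp_2ᵢ² = 0.03² + 0.27² + 0.06² + 0.30² + 0.34² = 0.0009 + 0.0729 + 0.0036 + 0.0900 + 0.1156 = 0.2830
B_2 = 1 / 0.2830 = 3.5336
Highest B → broadest niche (most generalist): species 4 (B = 3.70).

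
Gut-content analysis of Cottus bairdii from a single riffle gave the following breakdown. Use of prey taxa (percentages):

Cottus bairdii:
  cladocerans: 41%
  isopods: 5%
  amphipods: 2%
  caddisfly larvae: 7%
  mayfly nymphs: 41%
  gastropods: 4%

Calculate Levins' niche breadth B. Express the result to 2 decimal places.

2.89

Convert percentages to proportions (divide by 100).
Σpᵢ² = 0.41² + 0.05² + 0.02² + 0.07² + 0.41² + 0.04² = 0.1681 + 0.0025 + 0.0004 + 0.0049 + 0.1681 + 0.0016 = 0.3456
B = 1 / 0.3456 = 2.8935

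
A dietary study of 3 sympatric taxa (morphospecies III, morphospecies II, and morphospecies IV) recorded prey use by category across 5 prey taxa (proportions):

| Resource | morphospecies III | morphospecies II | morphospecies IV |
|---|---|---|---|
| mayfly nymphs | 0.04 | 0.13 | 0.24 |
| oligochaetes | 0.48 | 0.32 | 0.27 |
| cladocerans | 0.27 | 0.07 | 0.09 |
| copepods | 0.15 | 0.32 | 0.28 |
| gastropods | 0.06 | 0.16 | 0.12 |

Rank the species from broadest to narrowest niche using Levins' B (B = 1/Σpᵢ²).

morphospecies IV > morphospecies II > morphospecies III

Σp_IIIᵢ² = 0.04² + 0.48² + 0.27² + 0.15² + 0.06² = 0.0016 + 0.2304 + 0.0729 + 0.0225 + 0.0036 = 0.3310
B_III = 1 / 0.3310 = 3.0211
Σp_IIᵢ² = 0.13² + 0.32² + 0.07² + 0.32² + 0.16² = 0.0169 + 0.1024 + 0.0049 + 0.1024 + 0.0256 = 0.2522
B_II = 1 / 0.2522 = 3.9651
Σp_IVᵢ² = 0.24² + 0.27² + 0.09² + 0.28² + 0.12² = 0.0576 + 0.0729 + 0.0081 + 0.0784 + 0.0144 = 0.2314
B_IV = 1 / 0.2314 = 4.3215
Ranking by B (broadest → narrowest): morphospecies IV (4.32) > morphospecies II (3.97) > morphospecies III (3.02)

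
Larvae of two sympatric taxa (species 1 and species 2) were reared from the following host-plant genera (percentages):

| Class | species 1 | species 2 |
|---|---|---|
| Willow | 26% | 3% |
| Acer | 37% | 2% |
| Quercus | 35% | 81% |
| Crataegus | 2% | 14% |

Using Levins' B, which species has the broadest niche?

Convert percentages to proportions (divide by 100).
Σp_1ᵢ² = 0.26² + 0.37² + 0.35² + 0.02² = 0.0676 + 0.1369 + 0.1225 + 0.0004 = 0.3274
B_1 = 1 / 0.3274 = 3.0544
Σp_2ᵢ² = 0.03² + 0.02² + 0.81² + 0.14² = 0.0009 + 0.0004 + 0.6561 + 0.0196 = 0.6770
B_2 = 1 / 0.6770 = 1.4771
Highest B → broadest niche (most generalist): species 1 (B = 3.05).

species 1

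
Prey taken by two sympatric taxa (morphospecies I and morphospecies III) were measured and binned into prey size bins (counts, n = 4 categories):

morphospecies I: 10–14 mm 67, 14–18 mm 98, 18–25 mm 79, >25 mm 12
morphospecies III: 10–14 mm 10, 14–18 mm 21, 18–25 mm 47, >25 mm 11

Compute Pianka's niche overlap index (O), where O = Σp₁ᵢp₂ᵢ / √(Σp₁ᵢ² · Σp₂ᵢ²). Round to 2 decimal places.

Proportions for morphospecies I (n=256): 67/256=0.2617, 98/256=0.3828, 79/256=0.3086, 12/256=0.0469
Proportions for morphospecies III (n=89): 10/89=0.1124, 21/89=0.2360, 47/89=0.5281, 11/89=0.1236
Σ p₁ᵢp₂ᵢ = 0.029415 + 0.090341 + 0.162972 + 0.005797 = 0.288525
Σp_1ᵢ² = 0.2617² + 0.3828² + 0.3086² + 0.0469² = 0.068487 + 0.146536 + 0.095234 + 0.002200 = 0.312457
Σp_2ᵢ² = 0.1124² + 0.2360² + 0.5281² + 0.1236² = 0.012634 + 0.055696 + 0.278890 + 0.015277 = 0.362497
O = 0.288525 / √(0.312457 × 0.362497) = 0.288525 / 0.3365483 = 0.8573

0.86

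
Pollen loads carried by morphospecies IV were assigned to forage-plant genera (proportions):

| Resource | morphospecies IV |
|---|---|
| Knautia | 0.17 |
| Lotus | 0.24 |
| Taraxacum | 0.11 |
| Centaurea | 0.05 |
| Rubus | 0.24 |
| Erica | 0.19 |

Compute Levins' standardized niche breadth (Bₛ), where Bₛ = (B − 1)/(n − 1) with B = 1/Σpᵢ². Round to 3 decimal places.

0.827

Σpᵢ² = 0.17² + 0.24² + 0.11² + 0.05² + 0.24² + 0.19² = 0.0289 + 0.0576 + 0.0121 + 0.0025 + 0.0576 + 0.0361 = 0.1948
B = 1 / 0.1948 = 5.13347
Bₛ = (B − 1)/(n − 1) = (5.13347 − 1)/(6 − 1) = 4.13347/5 = 0.82669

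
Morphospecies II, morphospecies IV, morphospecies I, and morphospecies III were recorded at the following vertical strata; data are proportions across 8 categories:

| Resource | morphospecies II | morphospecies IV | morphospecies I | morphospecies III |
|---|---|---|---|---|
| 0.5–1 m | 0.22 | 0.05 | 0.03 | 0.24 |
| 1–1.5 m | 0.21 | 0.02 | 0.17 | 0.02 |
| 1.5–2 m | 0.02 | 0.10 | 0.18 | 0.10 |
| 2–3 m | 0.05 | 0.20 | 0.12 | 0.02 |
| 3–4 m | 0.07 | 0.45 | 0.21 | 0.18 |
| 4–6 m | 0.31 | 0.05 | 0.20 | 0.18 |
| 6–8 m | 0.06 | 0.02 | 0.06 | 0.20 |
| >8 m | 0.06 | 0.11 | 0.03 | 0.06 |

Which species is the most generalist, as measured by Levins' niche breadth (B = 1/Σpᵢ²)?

morphospecies I

Σp_IIᵢ² = 0.22² + 0.21² + 0.02² + 0.05² + 0.07² + 0.31² + 0.06² + 0.06² = 0.0484 + 0.0441 + 0.0004 + 0.0025 + 0.0049 + 0.0961 + 0.0036 + 0.0036 = 0.2036
B_II = 1 / 0.2036 = 4.9116
Σp_IVᵢ² = 0.05² + 0.02² + 0.10² + 0.20² + 0.45² + 0.05² + 0.02² + 0.11² = 0.0025 + 0.0004 + 0.0100 + 0.0400 + 0.2025 + 0.0025 + 0.0004 + 0.0121 = 0.2704
B_IV = 1 / 0.2704 = 3.6982
Σp_Iᵢ² = 0.03² + 0.17² + 0.18² + 0.12² + 0.21² + 0.20² + 0.06² + 0.03² = 0.0009 + 0.0289 + 0.0324 + 0.0144 + 0.0441 + 0.0400 + 0.0036 + 0.0009 = 0.1652
B_I = 1 / 0.1652 = 6.0533
Σp_IIIᵢ² = 0.24² + 0.02² + 0.10² + 0.02² + 0.18² + 0.18² + 0.20² + 0.06² = 0.0576 + 0.0004 + 0.0100 + 0.0004 + 0.0324 + 0.0324 + 0.0400 + 0.0036 = 0.1768
B_III = 1 / 0.1768 = 5.6561
Highest B → broadest niche (most generalist): morphospecies I (B = 6.05).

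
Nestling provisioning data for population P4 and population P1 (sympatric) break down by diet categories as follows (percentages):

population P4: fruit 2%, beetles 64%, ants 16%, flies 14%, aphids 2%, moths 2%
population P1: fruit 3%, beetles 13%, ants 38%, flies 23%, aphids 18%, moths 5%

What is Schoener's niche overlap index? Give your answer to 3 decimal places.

0.490

Convert percentages to proportions (divide by 100).
Σ|p₁ᵢ − p₂ᵢ| = 0.01 + 0.51 + 0.22 + 0.09 + 0.16 + 0.03 = 1.02
D = 1 − ½ × 1.02 = 1 − 0.510 = 0.49000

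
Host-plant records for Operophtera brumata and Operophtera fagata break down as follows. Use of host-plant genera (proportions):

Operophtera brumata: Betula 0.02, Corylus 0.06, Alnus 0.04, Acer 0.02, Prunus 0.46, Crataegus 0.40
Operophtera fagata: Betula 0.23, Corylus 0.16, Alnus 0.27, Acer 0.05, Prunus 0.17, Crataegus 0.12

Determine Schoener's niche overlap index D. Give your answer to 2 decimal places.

Σ|p₁ᵢ − p₂ᵢ| = 0.21 + 0.10 + 0.23 + 0.03 + 0.29 + 0.28 = 1.14
D = 1 − ½ × 1.14 = 1 − 0.570 = 0.4300

0.43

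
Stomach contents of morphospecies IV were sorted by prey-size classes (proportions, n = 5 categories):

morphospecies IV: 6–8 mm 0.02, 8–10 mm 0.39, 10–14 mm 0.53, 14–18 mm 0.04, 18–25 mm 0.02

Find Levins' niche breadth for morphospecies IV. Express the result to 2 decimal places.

Σpᵢ² = 0.02² + 0.39² + 0.53² + 0.04² + 0.02² = 0.0004 + 0.1521 + 0.2809 + 0.0016 + 0.0004 = 0.4354
B = 1 / 0.4354 = 2.2967

2.30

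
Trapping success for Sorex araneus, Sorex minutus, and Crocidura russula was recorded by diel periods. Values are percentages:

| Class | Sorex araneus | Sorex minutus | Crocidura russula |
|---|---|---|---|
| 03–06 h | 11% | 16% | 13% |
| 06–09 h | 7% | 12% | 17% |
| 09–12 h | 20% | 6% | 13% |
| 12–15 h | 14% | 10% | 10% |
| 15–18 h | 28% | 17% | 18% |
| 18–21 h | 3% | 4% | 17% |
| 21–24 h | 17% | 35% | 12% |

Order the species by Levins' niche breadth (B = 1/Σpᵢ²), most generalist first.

Crocidura russula > Sorex araneus > Sorex minutus

Convert percentages to proportions (divide by 100).
Σp_aranᵢ² = 0.11² + 0.07² + 0.20² + 0.14² + 0.28² + 0.03² + 0.17² = 0.0121 + 0.0049 + 0.0400 + 0.0196 + 0.0784 + 0.0009 + 0.0289 = 0.1848
B_aran = 1 / 0.1848 = 5.4113
Σp_minuᵢ² = 0.16² + 0.12² + 0.06² + 0.10² + 0.17² + 0.04² + 0.35² = 0.0256 + 0.0144 + 0.0036 + 0.0100 + 0.0289 + 0.0016 + 0.1225 = 0.2066
B_minu = 1 / 0.2066 = 4.8403
Σp_russᵢ² = 0.13² + 0.17² + 0.13² + 0.10² + 0.18² + 0.17² + 0.12² = 0.0169 + 0.0289 + 0.0169 + 0.0100 + 0.0324 + 0.0289 + 0.0144 = 0.1484
B_russ = 1 / 0.1484 = 6.7385
Ranking by B (broadest → narrowest): Crocidura russula (6.74) > Sorex araneus (5.41) > Sorex minutus (4.84)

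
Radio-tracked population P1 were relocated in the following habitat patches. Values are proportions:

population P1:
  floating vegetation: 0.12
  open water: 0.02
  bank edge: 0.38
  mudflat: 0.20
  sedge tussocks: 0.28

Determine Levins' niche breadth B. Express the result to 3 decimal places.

Σpᵢ² = 0.12² + 0.02² + 0.38² + 0.20² + 0.28² = 0.0144 + 0.0004 + 0.1444 + 0.0400 + 0.0784 = 0.2776
B = 1 / 0.2776 = 3.60231

3.602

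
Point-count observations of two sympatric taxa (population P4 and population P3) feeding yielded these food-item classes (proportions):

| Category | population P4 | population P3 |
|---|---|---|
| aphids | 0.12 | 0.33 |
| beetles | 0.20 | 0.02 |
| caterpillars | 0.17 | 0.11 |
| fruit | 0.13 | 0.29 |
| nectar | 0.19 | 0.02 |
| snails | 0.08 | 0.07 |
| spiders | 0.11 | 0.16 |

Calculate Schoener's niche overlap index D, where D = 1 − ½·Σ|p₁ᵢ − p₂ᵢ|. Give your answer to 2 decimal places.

0.58

Σ|p₁ᵢ − p₂ᵢ| = 0.21 + 0.18 + 0.06 + 0.16 + 0.17 + 0.01 + 0.05 = 0.84
D = 1 − ½ × 0.84 = 1 − 0.420 = 0.5800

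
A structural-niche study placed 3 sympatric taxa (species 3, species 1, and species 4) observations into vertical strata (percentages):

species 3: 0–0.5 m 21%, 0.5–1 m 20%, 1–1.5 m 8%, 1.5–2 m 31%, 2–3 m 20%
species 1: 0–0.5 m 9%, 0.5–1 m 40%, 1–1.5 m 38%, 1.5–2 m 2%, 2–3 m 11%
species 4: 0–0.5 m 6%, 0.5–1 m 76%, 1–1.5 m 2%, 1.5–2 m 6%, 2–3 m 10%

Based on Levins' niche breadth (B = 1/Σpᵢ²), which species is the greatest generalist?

Convert percentages to proportions (divide by 100).
Σp_3ᵢ² = 0.21² + 0.20² + 0.08² + 0.31² + 0.20² = 0.0441 + 0.0400 + 0.0064 + 0.0961 + 0.0400 = 0.2266
B_3 = 1 / 0.2266 = 4.4131
Σp_1ᵢ² = 0.09² + 0.40² + 0.38² + 0.02² + 0.11² = 0.0081 + 0.1600 + 0.1444 + 0.0004 + 0.0121 = 0.3250
B_1 = 1 / 0.3250 = 3.0769
Σp_4ᵢ² = 0.06² + 0.76² + 0.02² + 0.06² + 0.10² = 0.0036 + 0.5776 + 0.0004 + 0.0036 + 0.0100 = 0.5952
B_4 = 1 / 0.5952 = 1.6801
Highest B → broadest niche (most generalist): species 3 (B = 4.41).

species 3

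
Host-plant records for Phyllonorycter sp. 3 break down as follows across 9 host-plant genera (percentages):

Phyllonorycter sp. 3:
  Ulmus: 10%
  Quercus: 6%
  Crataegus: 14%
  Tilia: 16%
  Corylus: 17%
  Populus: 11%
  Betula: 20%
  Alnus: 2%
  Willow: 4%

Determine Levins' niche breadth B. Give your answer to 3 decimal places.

Convert percentages to proportions (divide by 100).
Σpᵢ² = 0.10² + 0.06² + 0.14² + 0.16² + 0.17² + 0.11² + 0.20² + 0.02² + 0.04² = 0.0100 + 0.0036 + 0.0196 + 0.0256 + 0.0289 + 0.0121 + 0.0400 + 0.0004 + 0.0016 = 0.1418
B = 1 / 0.1418 = 7.05219

7.052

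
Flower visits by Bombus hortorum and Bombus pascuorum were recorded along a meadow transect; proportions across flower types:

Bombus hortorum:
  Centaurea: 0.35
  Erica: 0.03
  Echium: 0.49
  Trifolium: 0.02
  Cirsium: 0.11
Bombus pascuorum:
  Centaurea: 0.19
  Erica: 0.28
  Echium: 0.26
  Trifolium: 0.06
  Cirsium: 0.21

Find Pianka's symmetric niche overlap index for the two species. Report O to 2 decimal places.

Σ p₁ᵢp₂ᵢ = 0.0665 + 0.0084 + 0.1274 + 0.0012 + 0.0231 = 0.2266
Σp_1ᵢ² = 0.35² + 0.03² + 0.49² + 0.02² + 0.11² = 0.1225 + 0.0009 + 0.2401 + 0.0004 + 0.0121 = 0.3760
Σp_2ᵢ² = 0.19² + 0.28² + 0.26² + 0.06² + 0.21² = 0.0361 + 0.0784 + 0.0676 + 0.0036 + 0.0441 = 0.2298
O = 0.2266 / √(0.3760 × 0.2298) = 0.2266 / 0.29395 = 0.7709

0.77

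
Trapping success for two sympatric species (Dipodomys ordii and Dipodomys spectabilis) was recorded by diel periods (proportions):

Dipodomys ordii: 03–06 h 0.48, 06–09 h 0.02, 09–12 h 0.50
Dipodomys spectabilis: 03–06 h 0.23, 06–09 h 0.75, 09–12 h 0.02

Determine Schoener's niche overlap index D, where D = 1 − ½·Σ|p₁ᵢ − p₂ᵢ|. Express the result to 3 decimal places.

Σ|p₁ᵢ − p₂ᵢ| = 0.25 + 0.73 + 0.48 = 1.46
D = 1 − ½ × 1.46 = 1 − 0.730 = 0.27000

0.270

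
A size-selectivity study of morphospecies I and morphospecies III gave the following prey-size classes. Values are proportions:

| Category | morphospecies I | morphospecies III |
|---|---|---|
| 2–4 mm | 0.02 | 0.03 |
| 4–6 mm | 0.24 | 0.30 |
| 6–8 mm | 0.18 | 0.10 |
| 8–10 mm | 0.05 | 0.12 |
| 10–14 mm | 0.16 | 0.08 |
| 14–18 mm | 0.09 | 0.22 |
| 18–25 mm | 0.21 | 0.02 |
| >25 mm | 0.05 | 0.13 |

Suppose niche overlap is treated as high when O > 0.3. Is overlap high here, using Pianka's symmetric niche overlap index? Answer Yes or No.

Yes

Σ p₁ᵢp₂ᵢ = 0.0006 + 0.0720 + 0.0180 + 0.0060 + 0.0128 + 0.0198 + 0.0042 + 0.0065 = 0.1399
Σp_1ᵢ² = 0.02² + 0.24² + 0.18² + 0.05² + 0.16² + 0.09² + 0.21² + 0.05² = 0.0004 + 0.0576 + 0.0324 + 0.0025 + 0.0256 + 0.0081 + 0.0441 + 0.0025 = 0.1732
Σp_2ᵢ² = 0.03² + 0.30² + 0.10² + 0.12² + 0.08² + 0.22² + 0.02² + 0.13² = 0.0009 + 0.0900 + 0.0100 + 0.0144 + 0.0064 + 0.0484 + 0.0004 + 0.0169 = 0.1874
O = 0.1399 / √(0.1732 × 0.1874) = 0.1399 / 0.18016 = 0.7765
O = 0.7765 > 0.3 → Yes.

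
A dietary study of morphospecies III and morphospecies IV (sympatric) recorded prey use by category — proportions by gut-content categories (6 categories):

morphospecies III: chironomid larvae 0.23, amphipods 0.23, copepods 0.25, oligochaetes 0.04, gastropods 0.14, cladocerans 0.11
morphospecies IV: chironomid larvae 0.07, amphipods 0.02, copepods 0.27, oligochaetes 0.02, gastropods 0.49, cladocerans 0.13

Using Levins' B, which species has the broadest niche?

morphospecies III

Σp_IIIᵢ² = 0.23² + 0.23² + 0.25² + 0.04² + 0.14² + 0.11² = 0.0529 + 0.0529 + 0.0625 + 0.0016 + 0.0196 + 0.0121 = 0.2016
B_III = 1 / 0.2016 = 4.9603
Σp_IVᵢ² = 0.07² + 0.02² + 0.27² + 0.02² + 0.49² + 0.13² = 0.0049 + 0.0004 + 0.0729 + 0.0004 + 0.2401 + 0.0169 = 0.3356
B_IV = 1 / 0.3356 = 2.9797
Highest B → broadest niche (most generalist): morphospecies III (B = 4.96).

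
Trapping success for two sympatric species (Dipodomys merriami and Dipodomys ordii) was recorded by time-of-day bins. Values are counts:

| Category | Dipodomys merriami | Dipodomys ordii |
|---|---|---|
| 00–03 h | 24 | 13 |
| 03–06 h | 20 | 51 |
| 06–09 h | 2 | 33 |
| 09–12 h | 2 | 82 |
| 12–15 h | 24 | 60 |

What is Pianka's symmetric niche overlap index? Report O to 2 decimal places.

0.64

Proportions for Dipodomys merriami (n=72): 24/72=0.3333, 20/72=0.2778, 2/72=0.0278, 2/72=0.0278, 24/72=0.3333
Proportions for Dipodomys ordii (n=239): 13/239=0.0544, 51/239=0.2134, 33/239=0.1381, 82/239=0.3431, 60/239=0.2510
Σ p₁ᵢp₂ᵢ = 0.018132 + 0.059283 + 0.003839 + 0.009538 + 0.083658 = 0.174450
Σp_1ᵢ² = 0.3333² + 0.2778² + 0.0278² + 0.0278² + 0.3333² = 0.111089 + 0.077173 + 0.000773 + 0.000773 + 0.111089 = 0.300897
Σp_2ᵢ² = 0.0544² + 0.2134² + 0.1381² + 0.3431² + 0.2510² = 0.002959 + 0.045540 + 0.019072 + 0.117718 + 0.063001 = 0.248290
O = 0.174450 / √(0.300897 × 0.248290) = 0.174450 / 0.2733308 = 0.6382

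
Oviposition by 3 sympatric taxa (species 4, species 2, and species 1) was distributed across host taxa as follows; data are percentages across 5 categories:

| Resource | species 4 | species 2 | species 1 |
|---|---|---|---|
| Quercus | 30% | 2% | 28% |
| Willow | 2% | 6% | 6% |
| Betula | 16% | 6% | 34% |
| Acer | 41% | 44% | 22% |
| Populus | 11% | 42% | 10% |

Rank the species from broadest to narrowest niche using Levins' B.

species 1 > species 4 > species 2

Convert percentages to proportions (divide by 100).
Σp_4ᵢ² = 0.30² + 0.02² + 0.16² + 0.41² + 0.11² = 0.0900 + 0.0004 + 0.0256 + 0.1681 + 0.0121 = 0.2962
B_4 = 1 / 0.2962 = 3.3761
Σp_2ᵢ² = 0.02² + 0.06² + 0.06² + 0.44² + 0.42² = 0.0004 + 0.0036 + 0.0036 + 0.1936 + 0.1764 = 0.3776
B_2 = 1 / 0.3776 = 2.6483
Σp_1ᵢ² = 0.28² + 0.06² + 0.34² + 0.22² + 0.10² = 0.0784 + 0.0036 + 0.1156 + 0.0484 + 0.0100 = 0.2560
B_1 = 1 / 0.2560 = 3.9063
Ranking by B (broadest → narrowest): species 1 (3.91) > species 4 (3.38) > species 2 (2.65)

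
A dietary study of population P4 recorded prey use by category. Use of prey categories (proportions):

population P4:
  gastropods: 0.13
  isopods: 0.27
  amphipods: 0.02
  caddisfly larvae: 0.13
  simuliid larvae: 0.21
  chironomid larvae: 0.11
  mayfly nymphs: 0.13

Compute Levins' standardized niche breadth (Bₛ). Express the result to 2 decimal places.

0.76

Σpᵢ² = 0.13² + 0.27² + 0.02² + 0.13² + 0.21² + 0.11² + 0.13² = 0.0169 + 0.0729 + 0.0004 + 0.0169 + 0.0441 + 0.0121 + 0.0169 = 0.1802
B = 1 / 0.1802 = 5.5494
Bₛ = (B − 1)/(n − 1) = (5.5494 − 1)/(7 − 1) = 4.5494/6 = 0.7582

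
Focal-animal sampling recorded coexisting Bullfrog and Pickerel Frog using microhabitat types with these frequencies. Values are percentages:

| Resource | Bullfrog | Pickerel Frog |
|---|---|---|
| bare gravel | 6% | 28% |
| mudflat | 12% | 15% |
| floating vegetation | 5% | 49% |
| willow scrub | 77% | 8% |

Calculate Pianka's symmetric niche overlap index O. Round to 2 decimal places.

0.26

Convert percentages to proportions (divide by 100).
Σ p₁ᵢp₂ᵢ = 0.0168 + 0.0180 + 0.0245 + 0.0616 = 0.1209
Σp_1ᵢ² = 0.06² + 0.12² + 0.05² + 0.77² = 0.0036 + 0.0144 + 0.0025 + 0.5929 = 0.6134
Σp_2ᵢ² = 0.28² + 0.15² + 0.49² + 0.08² = 0.0784 + 0.0225 + 0.2401 + 0.0064 = 0.3474
O = 0.1209 / √(0.6134 × 0.3474) = 0.1209 / 0.46162 = 0.2619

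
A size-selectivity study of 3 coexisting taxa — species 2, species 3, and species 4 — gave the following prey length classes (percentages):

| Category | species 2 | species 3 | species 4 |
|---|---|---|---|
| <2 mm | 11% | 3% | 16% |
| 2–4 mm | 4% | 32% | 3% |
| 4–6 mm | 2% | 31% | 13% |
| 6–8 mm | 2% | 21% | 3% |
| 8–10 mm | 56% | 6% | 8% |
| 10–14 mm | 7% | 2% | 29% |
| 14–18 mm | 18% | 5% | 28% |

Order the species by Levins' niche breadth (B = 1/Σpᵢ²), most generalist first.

species 4 > species 3 > species 2

Convert percentages to proportions (divide by 100).
Σp_2ᵢ² = 0.11² + 0.04² + 0.02² + 0.02² + 0.56² + 0.07² + 0.18² = 0.0121 + 0.0016 + 0.0004 + 0.0004 + 0.3136 + 0.0049 + 0.0324 = 0.3654
B_2 = 1 / 0.3654 = 2.7367
Σp_3ᵢ² = 0.03² + 0.32² + 0.31² + 0.21² + 0.06² + 0.02² + 0.05² = 0.0009 + 0.1024 + 0.0961 + 0.0441 + 0.0036 + 0.0004 + 0.0025 = 0.2500
B_3 = 1 / 0.2500 = 4.0000
Σp_4ᵢ² = 0.16² + 0.03² + 0.13² + 0.03² + 0.08² + 0.29² + 0.28² = 0.0256 + 0.0009 + 0.0169 + 0.0009 + 0.0064 + 0.0841 + 0.0784 = 0.2132
B_4 = 1 / 0.2132 = 4.6904
Ranking by B (broadest → narrowest): species 4 (4.69) > species 3 (4.00) > species 2 (2.74)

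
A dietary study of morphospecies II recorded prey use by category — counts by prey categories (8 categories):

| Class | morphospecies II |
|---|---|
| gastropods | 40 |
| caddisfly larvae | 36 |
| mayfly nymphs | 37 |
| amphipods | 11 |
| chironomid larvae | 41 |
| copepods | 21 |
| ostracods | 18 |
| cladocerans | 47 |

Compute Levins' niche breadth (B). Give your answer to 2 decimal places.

6.97

Proportions for morphospecies II (n=251): 40/251=0.1594, 36/251=0.1434, 37/251=0.1474, 11/251=0.0438, 41/251=0.1633, 21/251=0.0837, 18/251=0.0717, 47/251=0.1873
Σpᵢ² = 0.1594² + 0.1434² + 0.1474² + 0.0438² + 0.1633² + 0.0837² + 0.0717² + 0.1873² = 0.025408 + 0.020564 + 0.021727 + 0.001918 + 0.026667 + 0.007006 + 0.005141 + 0.035081 = 0.143512
B = 1 / 0.143512 = 6.9681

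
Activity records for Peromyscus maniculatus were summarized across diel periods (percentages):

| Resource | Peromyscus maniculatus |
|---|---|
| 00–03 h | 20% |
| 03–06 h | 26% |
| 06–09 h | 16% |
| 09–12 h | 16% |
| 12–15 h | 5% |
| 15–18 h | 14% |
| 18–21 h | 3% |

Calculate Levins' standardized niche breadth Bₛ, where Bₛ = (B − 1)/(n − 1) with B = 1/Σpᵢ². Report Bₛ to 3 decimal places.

0.750

Convert percentages to proportions (divide by 100).
Σpᵢ² = 0.20² + 0.26² + 0.16² + 0.16² + 0.05² + 0.14² + 0.03² = 0.0400 + 0.0676 + 0.0256 + 0.0256 + 0.0025 + 0.0196 + 0.0009 = 0.1818
B = 1 / 0.1818 = 5.50055
Bₛ = (B − 1)/(n − 1) = (5.50055 − 1)/(7 − 1) = 4.50055/6 = 0.75009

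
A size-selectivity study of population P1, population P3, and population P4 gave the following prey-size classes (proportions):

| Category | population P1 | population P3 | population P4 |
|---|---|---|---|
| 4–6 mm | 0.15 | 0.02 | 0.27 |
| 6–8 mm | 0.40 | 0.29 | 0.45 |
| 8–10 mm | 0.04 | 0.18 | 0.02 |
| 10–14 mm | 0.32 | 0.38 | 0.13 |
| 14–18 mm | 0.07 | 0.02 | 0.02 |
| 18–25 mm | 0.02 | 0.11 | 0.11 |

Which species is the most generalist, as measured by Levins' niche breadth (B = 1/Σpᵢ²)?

Σp_P1ᵢ² = 0.15² + 0.40² + 0.04² + 0.32² + 0.07² + 0.02² = 0.0225 + 0.1600 + 0.0016 + 0.1024 + 0.0049 + 0.0004 = 0.2918
B_P1 = 1 / 0.2918 = 3.4270
Σp_P3ᵢ² = 0.02² + 0.29² + 0.18² + 0.38² + 0.02² + 0.11² = 0.0004 + 0.0841 + 0.0324 + 0.1444 + 0.0004 + 0.0121 = 0.2738
B_P3 = 1 / 0.2738 = 3.6523
Σp_P4ᵢ² = 0.27² + 0.45² + 0.02² + 0.13² + 0.02² + 0.11² = 0.0729 + 0.2025 + 0.0004 + 0.0169 + 0.0004 + 0.0121 = 0.3052
B_P4 = 1 / 0.3052 = 3.2765
Highest B → broadest niche (most generalist): population P3 (B = 3.65).

population P3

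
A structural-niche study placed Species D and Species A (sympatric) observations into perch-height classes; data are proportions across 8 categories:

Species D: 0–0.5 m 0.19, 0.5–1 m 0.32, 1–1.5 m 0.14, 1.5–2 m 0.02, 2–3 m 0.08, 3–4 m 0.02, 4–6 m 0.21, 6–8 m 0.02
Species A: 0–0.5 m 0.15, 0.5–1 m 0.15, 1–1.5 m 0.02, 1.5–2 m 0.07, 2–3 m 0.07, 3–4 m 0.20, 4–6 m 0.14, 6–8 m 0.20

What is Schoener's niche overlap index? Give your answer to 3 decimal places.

0.590

Σ|p₁ᵢ − p₂ᵢ| = 0.04 + 0.17 + 0.12 + 0.05 + 0.01 + 0.18 + 0.07 + 0.18 = 0.82
D = 1 − ½ × 0.82 = 1 − 0.410 = 0.59000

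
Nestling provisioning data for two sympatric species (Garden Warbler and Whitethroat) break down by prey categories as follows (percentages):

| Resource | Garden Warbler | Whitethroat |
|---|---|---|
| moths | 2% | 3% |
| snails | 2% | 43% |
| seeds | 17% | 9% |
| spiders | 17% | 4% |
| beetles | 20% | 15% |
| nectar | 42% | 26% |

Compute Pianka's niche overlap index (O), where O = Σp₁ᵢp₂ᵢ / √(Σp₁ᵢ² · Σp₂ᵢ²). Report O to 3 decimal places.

0.608

Convert percentages to proportions (divide by 100).
Σ p₁ᵢp₂ᵢ = 0.0006 + 0.0086 + 0.0153 + 0.0068 + 0.0300 + 0.1092 = 0.1705
Σp_1ᵢ² = 0.02² + 0.02² + 0.17² + 0.17² + 0.20² + 0.42² = 0.0004 + 0.0004 + 0.0289 + 0.0289 + 0.0400 + 0.1764 = 0.2750
Σp_2ᵢ² = 0.03² + 0.43² + 0.09² + 0.04² + 0.15² + 0.26² = 0.0009 + 0.1849 + 0.0081 + 0.0016 + 0.0225 + 0.0676 = 0.2856
O = 0.1705 / √(0.2750 × 0.2856) = 0.1705 / 0.280250 = 0.60839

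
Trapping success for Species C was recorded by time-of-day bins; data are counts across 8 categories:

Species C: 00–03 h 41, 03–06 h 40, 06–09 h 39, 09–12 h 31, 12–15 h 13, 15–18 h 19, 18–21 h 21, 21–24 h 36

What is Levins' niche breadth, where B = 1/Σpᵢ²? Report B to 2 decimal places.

7.17

Proportions for Species C (n=240): 41/240=0.1708, 40/240=0.1667, 39/240=0.1625, 31/240=0.1292, 13/240=0.0542, 19/240=0.0792, 21/240=0.0875, 36/240=0.1500
Σpᵢ² = 0.1708² + 0.1667² + 0.1625² + 0.1292² + 0.0542² + 0.0792² + 0.0875² + 0.1500² = 0.029173 + 0.027789 + 0.026406 + 0.016693 + 0.002938 + 0.006273 + 0.007656 + 0.022500 = 0.139428
B = 1 / 0.139428 = 7.1722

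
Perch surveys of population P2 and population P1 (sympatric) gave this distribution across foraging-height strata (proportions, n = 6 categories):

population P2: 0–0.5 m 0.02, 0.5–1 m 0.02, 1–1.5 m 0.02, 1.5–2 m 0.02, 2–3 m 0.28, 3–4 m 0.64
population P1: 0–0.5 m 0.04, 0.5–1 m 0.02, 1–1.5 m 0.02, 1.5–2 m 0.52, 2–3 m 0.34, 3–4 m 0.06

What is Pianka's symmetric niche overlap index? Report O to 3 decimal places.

0.332

Σ p₁ᵢp₂ᵢ = 0.0008 + 0.0004 + 0.0004 + 0.0104 + 0.0952 + 0.0384 = 0.1456
Σp_1ᵢ² = 0.02² + 0.02² + 0.02² + 0.02² + 0.28² + 0.64² = 0.0004 + 0.0004 + 0.0004 + 0.0004 + 0.0784 + 0.4096 = 0.4896
Σp_2ᵢ² = 0.04² + 0.02² + 0.02² + 0.52² + 0.34² + 0.06² = 0.0016 + 0.0004 + 0.0004 + 0.2704 + 0.1156 + 0.0036 = 0.3920
O = 0.1456 / √(0.4896 × 0.3920) = 0.1456 / 0.438090 = 0.33235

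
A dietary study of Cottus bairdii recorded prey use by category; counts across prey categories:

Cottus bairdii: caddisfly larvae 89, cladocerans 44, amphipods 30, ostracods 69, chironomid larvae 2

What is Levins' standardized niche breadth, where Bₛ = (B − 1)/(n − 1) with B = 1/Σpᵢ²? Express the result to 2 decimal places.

Proportions for Cottus bairdii (n=234): 89/234=0.3803, 44/234=0.1880, 30/234=0.1282, 69/234=0.2949, 2/234=0.0085
Σpᵢ² = 0.3803² + 0.1880² + 0.1282² + 0.2949² + 0.0085² = 0.144628 + 0.035344 + 0.016435 + 0.086966 + 0.000072 = 0.283445
B = 1 / 0.283445 = 3.5280
Bₛ = (B − 1)/(n − 1) = (3.5280 − 1)/(5 − 1) = 2.5280/4 = 0.6320

0.63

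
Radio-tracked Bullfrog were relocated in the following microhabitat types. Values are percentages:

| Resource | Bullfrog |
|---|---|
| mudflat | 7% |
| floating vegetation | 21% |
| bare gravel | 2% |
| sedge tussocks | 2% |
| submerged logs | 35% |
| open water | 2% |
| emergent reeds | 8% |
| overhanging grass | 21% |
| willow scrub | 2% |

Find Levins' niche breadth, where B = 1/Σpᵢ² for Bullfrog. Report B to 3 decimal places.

Convert percentages to proportions (divide by 100).
Σpᵢ² = 0.07² + 0.21² + 0.02² + 0.02² + 0.35² + 0.02² + 0.08² + 0.21² + 0.02² = 0.0049 + 0.0441 + 0.0004 + 0.0004 + 0.1225 + 0.0004 + 0.0064 + 0.0441 + 0.0004 = 0.2236
B = 1 / 0.2236 = 4.47227

4.472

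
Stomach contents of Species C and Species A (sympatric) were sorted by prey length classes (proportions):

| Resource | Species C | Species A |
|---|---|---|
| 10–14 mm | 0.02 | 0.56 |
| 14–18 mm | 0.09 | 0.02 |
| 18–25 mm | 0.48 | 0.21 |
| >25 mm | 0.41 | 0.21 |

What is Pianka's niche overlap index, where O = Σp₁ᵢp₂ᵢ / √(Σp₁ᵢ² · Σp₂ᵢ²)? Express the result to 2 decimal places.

0.49

Σ p₁ᵢp₂ᵢ = 0.0112 + 0.0018 + 0.1008 + 0.0861 = 0.1999
Σp_1ᵢ² = 0.02² + 0.09² + 0.48² + 0.41² = 0.0004 + 0.0081 + 0.2304 + 0.1681 = 0.4070
Σp_2ᵢ² = 0.56² + 0.02² + 0.21² + 0.21² = 0.3136 + 0.0004 + 0.0441 + 0.0441 = 0.4022
O = 0.1999 / √(0.4070 × 0.4022) = 0.1999 / 0.40459 = 0.4941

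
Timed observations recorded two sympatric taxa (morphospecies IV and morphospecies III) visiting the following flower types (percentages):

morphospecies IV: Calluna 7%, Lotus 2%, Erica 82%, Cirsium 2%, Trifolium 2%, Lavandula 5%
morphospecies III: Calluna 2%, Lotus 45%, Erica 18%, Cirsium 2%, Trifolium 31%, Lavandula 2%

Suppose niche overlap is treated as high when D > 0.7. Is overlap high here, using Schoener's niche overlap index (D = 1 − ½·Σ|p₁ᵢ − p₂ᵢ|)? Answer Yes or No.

Convert percentages to proportions (divide by 100).
Σ|p₁ᵢ − p₂ᵢ| = 0.05 + 0.43 + 0.64 + 0.00 + 0.29 + 0.03 = 1.44
D = 1 − ½ × 1.44 = 1 − 0.720 = 0.2800
D = 0.2800 < 0.7 → No.

No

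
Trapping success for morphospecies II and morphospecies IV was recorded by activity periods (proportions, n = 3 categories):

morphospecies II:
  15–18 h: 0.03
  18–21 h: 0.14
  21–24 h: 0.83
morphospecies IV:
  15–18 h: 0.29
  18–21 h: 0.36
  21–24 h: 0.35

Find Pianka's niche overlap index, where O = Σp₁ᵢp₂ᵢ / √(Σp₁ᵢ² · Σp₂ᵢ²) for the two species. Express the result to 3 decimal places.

Σ p₁ᵢp₂ᵢ = 0.0087 + 0.0504 + 0.2905 = 0.3496
Σp_1ᵢ² = 0.03² + 0.14² + 0.83² = 0.0009 + 0.0196 + 0.6889 = 0.7094
Σp_2ᵢ² = 0.29² + 0.36² + 0.35² = 0.0841 + 0.1296 + 0.1225 = 0.3362
O = 0.3496 / √(0.7094 × 0.3362) = 0.3496 / 0.488365 = 0.71586

0.716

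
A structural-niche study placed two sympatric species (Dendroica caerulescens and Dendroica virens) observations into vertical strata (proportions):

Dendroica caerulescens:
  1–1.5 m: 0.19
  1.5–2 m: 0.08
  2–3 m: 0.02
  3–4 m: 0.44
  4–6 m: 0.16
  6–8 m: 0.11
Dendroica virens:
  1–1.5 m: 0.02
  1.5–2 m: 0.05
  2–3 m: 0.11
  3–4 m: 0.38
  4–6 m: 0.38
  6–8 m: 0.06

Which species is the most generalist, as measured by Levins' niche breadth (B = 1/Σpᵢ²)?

Dendroica caerulescens

Σp_caerᵢ² = 0.19² + 0.08² + 0.02² + 0.44² + 0.16² + 0.11² = 0.0361 + 0.0064 + 0.0004 + 0.1936 + 0.0256 + 0.0121 = 0.2742
B_caer = 1 / 0.2742 = 3.6470
Σp_vireᵢ² = 0.02² + 0.05² + 0.11² + 0.38² + 0.38² + 0.06² = 0.0004 + 0.0025 + 0.0121 + 0.1444 + 0.1444 + 0.0036 = 0.3074
B_vire = 1 / 0.3074 = 3.2531
Highest B → broadest niche (most generalist): Dendroica caerulescens (B = 3.65).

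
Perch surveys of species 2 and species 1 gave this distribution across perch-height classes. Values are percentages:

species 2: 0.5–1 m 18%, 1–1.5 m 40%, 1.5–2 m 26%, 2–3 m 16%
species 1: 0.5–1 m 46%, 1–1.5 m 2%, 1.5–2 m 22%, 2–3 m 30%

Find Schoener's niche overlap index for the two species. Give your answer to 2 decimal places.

Convert percentages to proportions (divide by 100).
Σ|p₁ᵢ − p₂ᵢ| = 0.28 + 0.38 + 0.04 + 0.14 = 0.84
D = 1 − ½ × 0.84 = 1 − 0.420 = 0.5800

0.58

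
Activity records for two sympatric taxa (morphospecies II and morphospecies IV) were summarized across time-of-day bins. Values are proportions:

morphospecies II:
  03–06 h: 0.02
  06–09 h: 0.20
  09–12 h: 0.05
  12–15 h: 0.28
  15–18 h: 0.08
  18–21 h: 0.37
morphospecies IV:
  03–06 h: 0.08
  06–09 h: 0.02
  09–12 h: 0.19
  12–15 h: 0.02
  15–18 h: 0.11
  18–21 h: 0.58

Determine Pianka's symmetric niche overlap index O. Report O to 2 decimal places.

0.76

Σ p₁ᵢp₂ᵢ = 0.0016 + 0.0040 + 0.0095 + 0.0056 + 0.0088 + 0.2146 = 0.2441
Σp_1ᵢ² = 0.02² + 0.20² + 0.05² + 0.28² + 0.08² + 0.37² = 0.0004 + 0.0400 + 0.0025 + 0.0784 + 0.0064 + 0.1369 = 0.2646
Σp_2ᵢ² = 0.08² + 0.02² + 0.19² + 0.02² + 0.11² + 0.58² = 0.0064 + 0.0004 + 0.0361 + 0.0004 + 0.0121 + 0.3364 = 0.3918
O = 0.2441 / √(0.2646 × 0.3918) = 0.2441 / 0.32198 = 0.7581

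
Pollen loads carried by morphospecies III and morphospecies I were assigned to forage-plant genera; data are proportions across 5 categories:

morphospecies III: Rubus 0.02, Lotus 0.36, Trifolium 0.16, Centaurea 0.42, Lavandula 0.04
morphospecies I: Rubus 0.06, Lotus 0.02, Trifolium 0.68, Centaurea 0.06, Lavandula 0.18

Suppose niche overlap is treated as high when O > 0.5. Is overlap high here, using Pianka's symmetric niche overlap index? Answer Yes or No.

Σ p₁ᵢp₂ᵢ = 0.0012 + 0.0072 + 0.1088 + 0.0252 + 0.0072 = 0.1496
Σp_1ᵢ² = 0.02² + 0.36² + 0.16² + 0.42² + 0.04² = 0.0004 + 0.1296 + 0.0256 + 0.1764 + 0.0016 = 0.3336
Σp_2ᵢ² = 0.06² + 0.02² + 0.68² + 0.06² + 0.18² = 0.0036 + 0.0004 + 0.4624 + 0.0036 + 0.0324 = 0.5024
O = 0.1496 / √(0.3336 × 0.5024) = 0.1496 / 0.40939 = 0.3654
O = 0.3654 < 0.5 → No.

No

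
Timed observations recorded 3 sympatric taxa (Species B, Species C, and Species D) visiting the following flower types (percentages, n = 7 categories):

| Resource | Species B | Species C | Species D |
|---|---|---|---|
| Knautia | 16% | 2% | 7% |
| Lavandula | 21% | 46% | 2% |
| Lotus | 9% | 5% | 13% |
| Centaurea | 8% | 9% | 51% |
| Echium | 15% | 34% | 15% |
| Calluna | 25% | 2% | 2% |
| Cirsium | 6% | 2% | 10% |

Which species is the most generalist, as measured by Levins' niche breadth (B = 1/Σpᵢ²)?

Species B

Convert percentages to proportions (divide by 100).
Σp_Bᵢ² = 0.16² + 0.21² + 0.09² + 0.08² + 0.15² + 0.25² + 0.06² = 0.0256 + 0.0441 + 0.0081 + 0.0064 + 0.0225 + 0.0625 + 0.0036 = 0.1728
B_B = 1 / 0.1728 = 5.7870
Σp_Cᵢ² = 0.02² + 0.46² + 0.05² + 0.09² + 0.34² + 0.02² + 0.02² = 0.0004 + 0.2116 + 0.0025 + 0.0081 + 0.1156 + 0.0004 + 0.0004 = 0.3390
B_C = 1 / 0.3390 = 2.9499
Σp_Dᵢ² = 0.07² + 0.02² + 0.13² + 0.51² + 0.15² + 0.02² + 0.10² = 0.0049 + 0.0004 + 0.0169 + 0.2601 + 0.0225 + 0.0004 + 0.0100 = 0.3152
B_D = 1 / 0.3152 = 3.1726
Highest B → broadest niche (most generalist): Species B (B = 5.79).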